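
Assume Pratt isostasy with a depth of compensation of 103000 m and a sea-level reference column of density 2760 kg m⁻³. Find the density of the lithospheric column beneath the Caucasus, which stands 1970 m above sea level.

Pratt balance: ρ_ref D = ρ (D + h).
ρ = ρ_ref D/(D + h) = 2760 × 103000 m/(103000 m + 1970 m) = 2710 kg m⁻³.

2710 kg m⁻³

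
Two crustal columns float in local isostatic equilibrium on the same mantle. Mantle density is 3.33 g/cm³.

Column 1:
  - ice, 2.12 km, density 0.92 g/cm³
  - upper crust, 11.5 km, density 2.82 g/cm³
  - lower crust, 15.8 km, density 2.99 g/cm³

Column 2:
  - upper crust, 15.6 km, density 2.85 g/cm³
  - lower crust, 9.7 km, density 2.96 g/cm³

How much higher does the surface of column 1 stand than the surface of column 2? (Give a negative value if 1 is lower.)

For any compensation level in the mantle, the mantle terms cancel and isostasy reduces to e = (Σt_1 − Σt_2) − (Σ(ρt)_1 − Σ(ρt)_2) / ρ_m.
Σt_1 = 29.42 km; Σt_2 = 25.3 km; Σ(ρt)_1 = 81.6224; Σ(ρt)_2 = 73.172 (in km·g/cm³).
e = (29.42 − 25.3) − (81.6224 − 73.172) / 3.33 = 1.58 km.

1.58 km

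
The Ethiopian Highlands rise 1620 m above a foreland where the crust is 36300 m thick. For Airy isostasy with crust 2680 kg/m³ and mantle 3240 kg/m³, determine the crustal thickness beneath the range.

45700 m

Root depth r = h ρ_c / (ρ_m − ρ_c) = 1620 m × 2680 / 560 = 7753 m.
Total thickness = T + h + r = 36300 m + 1620 m + 7753 m = 45700 m.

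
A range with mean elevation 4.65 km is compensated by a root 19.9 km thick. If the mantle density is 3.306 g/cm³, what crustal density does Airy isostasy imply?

2.68 g/cm³

ρ_c h = (ρ_m − ρ_c) r → ρ_c (h + r) = ρ_m r → ρ_c = ρ_m r / (h + r).
ρ_c = 3.306 × 19.9 km / (4.65 km + 19.9 km) = 2.68 g/cm³.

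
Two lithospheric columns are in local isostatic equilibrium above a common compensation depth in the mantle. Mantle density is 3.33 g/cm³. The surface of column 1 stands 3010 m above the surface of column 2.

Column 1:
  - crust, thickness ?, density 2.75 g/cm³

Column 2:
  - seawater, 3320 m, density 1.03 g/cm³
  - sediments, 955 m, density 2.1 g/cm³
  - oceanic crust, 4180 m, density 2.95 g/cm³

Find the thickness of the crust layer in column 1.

35200 m

Take the compensation level at the base of the deeper column (depth z_c below the surface of column 1) and equate Σ ρ_i t_i down to z_c; mantle fills any gap and the z_c terms cancel.
Column 1: x×2.75 + (z_c − 0 − x)×3.33
Column 2: 3010×0 + 3320×1.03 + 955×2.1 + 4180×2.95 + (z_c − 3010 − 8455)×3.33
The z_c×3.33 term appears on both sides and cancels. Collect the known terms of each column as K = Σ(ρt)_known − 3.33 × (depth of known layers): K_1 = 0 − 3.33×0 = 0; K_2 = 17756.1 − 3.33×(3010 + 8455) = −20422.35.
Balance: K_1 − x×(3.33 − 2.75) = K_2, so x = (K_1 − K_2)/(3.33 − 2.75) = 20422.4/0.58 = 35200 m.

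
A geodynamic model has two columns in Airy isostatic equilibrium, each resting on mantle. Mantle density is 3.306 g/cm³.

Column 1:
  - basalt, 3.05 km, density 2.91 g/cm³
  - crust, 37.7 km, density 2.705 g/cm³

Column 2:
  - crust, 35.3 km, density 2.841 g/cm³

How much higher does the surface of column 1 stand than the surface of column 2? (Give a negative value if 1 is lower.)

For any compensation level in the mantle, the mantle terms cancel and isostasy reduces to e = (Σt_1 − Σt_2) − (Σ(ρt)_1 − Σ(ρt)_2) / ρ_m.
Σt_1 = 40.75 km; Σt_2 = 35.3 km; Σ(ρt)_1 = 110.854; Σ(ρt)_2 = 100.2873 (in km·g/cm³).
e = (40.75 − 35.3) − (110.854 − 100.2873) / 3.306 = 2.25 km.

2.25 km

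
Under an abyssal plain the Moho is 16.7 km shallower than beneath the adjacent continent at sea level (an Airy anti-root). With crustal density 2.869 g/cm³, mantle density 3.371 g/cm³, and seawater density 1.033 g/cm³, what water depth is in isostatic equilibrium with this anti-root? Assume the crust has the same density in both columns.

Replacing a thickness d of crust by seawater at the top must be balanced by replacing crust with mantle at the base: d (ρ_c − ρ_w) = a (ρ_m − ρ_c).
d = a (ρ_m − ρ_c)/(ρ_c − ρ_w) = 16.7 km × 0.502/1.836 = 4.57 km.

4.57 km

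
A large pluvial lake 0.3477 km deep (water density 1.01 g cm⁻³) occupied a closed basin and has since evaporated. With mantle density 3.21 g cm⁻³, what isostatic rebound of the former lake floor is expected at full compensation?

0.109 km

u = d ρ_w/ρ_m = 0.3477 km × 1.01/3.21 = 0.109 km.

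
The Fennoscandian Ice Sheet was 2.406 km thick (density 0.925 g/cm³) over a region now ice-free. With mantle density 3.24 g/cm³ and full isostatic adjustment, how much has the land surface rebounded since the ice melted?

Removing the load lets mantle flow back in; uplift u satisfies ρ_ice t = ρ_m u.
u = t ρ_ice/ρ_m = 2.406 km × 0.925/3.24 = 0.687 km.

0.687 km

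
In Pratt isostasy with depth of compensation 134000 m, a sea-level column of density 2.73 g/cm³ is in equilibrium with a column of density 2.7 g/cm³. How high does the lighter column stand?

ρ_ref D = ρ (D + h) → h = D (ρ_ref − ρ)/ρ.
h = 134000 m × (2.73 − 2.7)/2.7 = 1490 m.

1490 m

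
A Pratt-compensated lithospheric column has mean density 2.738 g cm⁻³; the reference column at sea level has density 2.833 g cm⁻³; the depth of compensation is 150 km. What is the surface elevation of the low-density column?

ρ_ref D = ρ (D + h) → h = D (ρ_ref − ρ)/ρ.
h = 150 km × (2.833 − 2.738)/2.738 = 5.2 km.

5.2 km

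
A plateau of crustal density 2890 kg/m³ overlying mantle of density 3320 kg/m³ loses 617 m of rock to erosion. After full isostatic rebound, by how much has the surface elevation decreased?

Rebound u = e ρ_c/ρ_m = 617 m × 2890/3320 = 537.1 m.
Net surface drop = e − u = 617 m − 537.1 m = e (ρ_m − ρ_c)/ρ_m = 79.9 m.

79.9 m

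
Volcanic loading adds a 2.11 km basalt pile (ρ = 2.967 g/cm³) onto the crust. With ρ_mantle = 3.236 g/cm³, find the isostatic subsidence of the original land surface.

Subaerial loading: s = t ρ_load / ρ_m.
s = 2.11 km × 2.967/3.236 = 1.93 km.

1.93 km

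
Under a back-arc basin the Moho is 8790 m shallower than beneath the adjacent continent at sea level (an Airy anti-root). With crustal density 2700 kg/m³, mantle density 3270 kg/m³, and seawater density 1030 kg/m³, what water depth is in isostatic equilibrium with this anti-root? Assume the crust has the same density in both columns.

3000 m

Replacing a thickness d of crust by seawater at the top must be balanced by replacing crust with mantle at the base: d (ρ_c − ρ_w) = a (ρ_m − ρ_c).
d = a (ρ_m − ρ_c)/(ρ_c − ρ_w) = 8790 m × 570/1670 = 3000 m.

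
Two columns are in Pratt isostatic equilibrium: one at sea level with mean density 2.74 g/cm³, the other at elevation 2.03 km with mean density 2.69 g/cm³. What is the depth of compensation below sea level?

109 km

ρ_ref D = ρ (D + h) → D (ρ_ref − ρ) = ρ h.
D = ρ h/(ρ_ref − ρ) = 2.69 × 2.03 km/(2.74 − 2.69) = 109 km.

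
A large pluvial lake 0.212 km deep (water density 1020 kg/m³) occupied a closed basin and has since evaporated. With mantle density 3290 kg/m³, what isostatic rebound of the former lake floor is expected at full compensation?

0.0657 km

u = d ρ_w/ρ_m = 0.212 km × 1020/3290 = 0.0657 km.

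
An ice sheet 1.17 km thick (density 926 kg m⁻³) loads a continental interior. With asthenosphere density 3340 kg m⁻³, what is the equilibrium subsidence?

For local isostatic compensation: the ice load ρ_ice t is balanced by mantle displaced below, ρ_m s.
s = t ρ_ice / ρ_m = 1.17 km × 926/3340 = 0.324 km.

0.324 km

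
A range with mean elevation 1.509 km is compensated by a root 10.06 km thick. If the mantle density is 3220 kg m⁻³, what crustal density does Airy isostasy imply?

2800 kg m⁻³

ρ_c h = (ρ_m − ρ_c) r → ρ_c (h + r) = ρ_m r → ρ_c = ρ_m r / (h + r).
ρ_c = 3220 × 10.06 km / (1.509 km + 10.06 km) = 2800 kg m⁻³.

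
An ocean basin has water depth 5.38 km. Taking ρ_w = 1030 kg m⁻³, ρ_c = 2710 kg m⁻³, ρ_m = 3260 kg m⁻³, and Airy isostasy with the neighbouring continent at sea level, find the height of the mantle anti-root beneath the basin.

16.4 km

For local isostatic compensation: replacing crust with seawater at the top is compensated by replacing crust with mantle at the base: d (ρ_c − ρ_w) = a (ρ_m − ρ_c).
a = d (ρ_c − ρ_w)/(ρ_m − ρ_c) = 5.38 km × 1680/550 = 16.4 km.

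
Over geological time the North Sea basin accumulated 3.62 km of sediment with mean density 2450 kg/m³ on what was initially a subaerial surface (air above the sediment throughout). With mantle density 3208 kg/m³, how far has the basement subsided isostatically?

2.76 km

Subaerial load: s = t ρ_sed / ρ_m = 3.62 km × 2450/3208 = 2.76 km.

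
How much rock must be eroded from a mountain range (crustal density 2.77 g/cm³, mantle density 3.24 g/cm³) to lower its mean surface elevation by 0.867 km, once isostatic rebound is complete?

Net drop Δ = e − u = e − e ρ_c/ρ_m = e (ρ_m − ρ_c)/ρ_m.
e = Δ ρ_m/(ρ_m − ρ_c) = 0.867 km × 3.24/0.47 = 5.98 km.

5.98 km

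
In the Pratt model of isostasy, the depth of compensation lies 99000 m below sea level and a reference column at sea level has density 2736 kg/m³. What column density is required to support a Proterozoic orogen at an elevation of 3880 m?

2630 kg/m³

Pratt balance: ρ_ref D = ρ (D + h).
ρ = ρ_ref D/(D + h) = 2736 × 99000 m/(99000 m + 3880 m) = 2630 kg/m³.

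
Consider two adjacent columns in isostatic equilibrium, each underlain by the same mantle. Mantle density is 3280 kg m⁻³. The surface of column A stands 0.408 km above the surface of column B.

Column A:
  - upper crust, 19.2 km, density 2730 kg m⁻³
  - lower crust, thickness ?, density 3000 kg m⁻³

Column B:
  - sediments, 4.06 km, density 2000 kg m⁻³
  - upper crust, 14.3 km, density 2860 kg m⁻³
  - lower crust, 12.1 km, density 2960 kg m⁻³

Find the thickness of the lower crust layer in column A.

Take the compensation level at the base of the deeper column (depth z_c below the surface of column A) and equate Σ ρ_i t_i down to z_c; mantle fills any gap and the z_c terms cancel.
Column A: 19.2×2730 + x×3000 + (z_c − 19.2 − x)×3280
Column B: 0.408×0 + 4.06×2000 + 14.3×2860 + 12.1×2960 + (z_c − 0.408 − 30.46)×3280
The z_c×3280 term appears on both sides and cancels. Collect the known terms of each column as K = Σ(ρt)_known − 3280 × (depth of known layers): K_A = 52416 − 3280×19.2 = −10560; K_B = 84834 − 3280×(0.408 + 30.46) = −16413.04.
Balance: K_A − x×(3280 − 3000) = K_B, so x = (K_A − K_B)/(3280 − 3000) = 5853.04/280 = 20.9 km.

20.9 km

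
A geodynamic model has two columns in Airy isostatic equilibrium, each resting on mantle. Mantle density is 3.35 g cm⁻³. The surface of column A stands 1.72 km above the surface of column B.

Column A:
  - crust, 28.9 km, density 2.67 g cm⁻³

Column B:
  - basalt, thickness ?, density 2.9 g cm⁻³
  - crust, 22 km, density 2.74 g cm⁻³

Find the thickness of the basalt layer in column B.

1.04 km

Take the compensation level at the base of the deeper column (depth z_c below the surface of column A) and equate Σ ρ_i t_i down to z_c; mantle fills any gap and the z_c terms cancel.
Column A: 28.9×2.67 + (z_c − 28.9)×3.35
Column B: 1.72×0 + x×2.9 + 22×2.74 + (z_c − 1.72 − 22 − x)×3.35
The z_c×3.35 term appears on both sides and cancels. Collect the known terms of each column as K = Σ(ρt)_known − 3.35 × (depth of known layers): K_A = 77.163 − 3.35×28.9 = −19.652; K_B = 60.28 − 3.35×(1.72 + 22) = −19.182.
Balance: K_A = K_B − x×(3.35 − 2.9), so x = (K_B − K_A)/(3.35 − 2.9) = 0.47/0.45 = 1.04 km.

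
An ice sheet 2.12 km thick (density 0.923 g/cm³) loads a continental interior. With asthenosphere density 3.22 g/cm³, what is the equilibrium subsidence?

0.608 km

By Archimedes' principle applied to the lithosphere: the ice load ρ_ice t is balanced by mantle displaced below, ρ_m s.
s = t ρ_ice / ρ_m = 2.12 km × 0.923/3.22 = 0.608 km.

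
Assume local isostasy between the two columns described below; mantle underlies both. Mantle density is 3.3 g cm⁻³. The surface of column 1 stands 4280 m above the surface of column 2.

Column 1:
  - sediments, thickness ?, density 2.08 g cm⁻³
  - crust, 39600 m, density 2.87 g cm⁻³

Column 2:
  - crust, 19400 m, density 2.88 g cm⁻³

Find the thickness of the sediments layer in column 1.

4300 m

Take the compensation level at the base of the deeper column (depth z_c below the surface of column 1) and equate Σ ρ_i t_i down to z_c; mantle fills any gap and the z_c terms cancel.
Column 1: x×2.08 + 39600×2.87 + (z_c − 39600 − x)×3.3
Column 2: 4280×0 + 19400×2.88 + (z_c − 4280 − 19400)×3.3
The z_c×3.3 term appears on both sides and cancels. Collect the known terms of each column as K = Σ(ρt)_known − 3.3 × (depth of known layers): K_1 = 113652 − 3.3×39600 = −17028; K_2 = 55872 − 3.3×(4280 + 19400) = −22272.
Balance: K_1 − x×(3.3 − 2.08) = K_2, so x = (K_1 − K_2)/(3.3 − 2.08) = 5244/1.22 = 4300 m.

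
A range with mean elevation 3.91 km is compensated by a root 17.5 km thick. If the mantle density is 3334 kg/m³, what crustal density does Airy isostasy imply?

2730 kg/m³

ρ_c h = (ρ_m − ρ_c) r → ρ_c (h + r) = ρ_m r → ρ_c = ρ_m r / (h + r).
ρ_c = 3334 × 17.5 km / (3.91 km + 17.5 km) = 2730 kg/m³.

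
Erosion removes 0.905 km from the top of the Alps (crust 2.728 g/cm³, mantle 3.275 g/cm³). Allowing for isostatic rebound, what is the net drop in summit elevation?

Rebound u = e ρ_c/ρ_m = 0.905 km × 2.728/3.275 = 0.7538 km.
Net surface drop = e − u = 0.905 km − 0.7538 km = e (ρ_m − ρ_c)/ρ_m = 0.151 km.

0.151 km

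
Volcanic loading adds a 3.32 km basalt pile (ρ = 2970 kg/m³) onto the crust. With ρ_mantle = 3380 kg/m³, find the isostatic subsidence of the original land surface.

2.92 km

Subaerial loading: s = t ρ_load / ρ_m.
s = 3.32 km × 2970/3380 = 2.92 km.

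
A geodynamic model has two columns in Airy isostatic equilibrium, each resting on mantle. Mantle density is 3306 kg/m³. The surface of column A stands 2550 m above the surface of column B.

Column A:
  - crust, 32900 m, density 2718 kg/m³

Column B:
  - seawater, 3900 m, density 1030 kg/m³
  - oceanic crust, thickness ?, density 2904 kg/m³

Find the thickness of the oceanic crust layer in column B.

5070 m

Take the compensation level at the base of the deeper column (depth z_c below the surface of column A) and equate Σ ρ_i t_i down to z_c; mantle fills any gap and the z_c terms cancel.
Column A: 32900×2718 + (z_c − 32900)×3306
Column B: 2550×0 + 3900×1030 + x×2904 + (z_c − 2550 − 3900 − x)×3306
The z_c×3306 term appears on both sides and cancels. Collect the known terms of each column as K = Σ(ρt)_known − 3306 × (depth of known layers): K_A = 89422200 − 3306×32900 = −19345200; K_B = 4017000 − 3306×(2550 + 3900) = −17306700.
Balance: K_A = K_B − x×(3306 − 2904), so x = (K_B − K_A)/(3306 − 2904) = 2038500/402 = 5070 m.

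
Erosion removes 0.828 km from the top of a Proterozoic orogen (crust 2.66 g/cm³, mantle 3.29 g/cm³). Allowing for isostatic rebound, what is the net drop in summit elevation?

0.159 km

Rebound u = e ρ_c/ρ_m = 0.828 km × 2.66/3.29 = 0.6694 km.
Net surface drop = e − u = 0.828 km − 0.6694 km = e (ρ_m − ρ_c)/ρ_m = 0.159 km.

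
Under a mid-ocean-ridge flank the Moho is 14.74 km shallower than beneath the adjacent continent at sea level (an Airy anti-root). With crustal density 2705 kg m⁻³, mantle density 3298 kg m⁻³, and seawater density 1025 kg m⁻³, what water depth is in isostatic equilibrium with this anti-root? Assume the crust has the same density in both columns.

Replacing a thickness d of crust by seawater at the top must be balanced by replacing crust with mantle at the base: d (ρ_c − ρ_w) = a (ρ_m − ρ_c).
d = a (ρ_m − ρ_c)/(ρ_c − ρ_w) = 14.74 km × 593/1680 = 5.2 km.

5.2 km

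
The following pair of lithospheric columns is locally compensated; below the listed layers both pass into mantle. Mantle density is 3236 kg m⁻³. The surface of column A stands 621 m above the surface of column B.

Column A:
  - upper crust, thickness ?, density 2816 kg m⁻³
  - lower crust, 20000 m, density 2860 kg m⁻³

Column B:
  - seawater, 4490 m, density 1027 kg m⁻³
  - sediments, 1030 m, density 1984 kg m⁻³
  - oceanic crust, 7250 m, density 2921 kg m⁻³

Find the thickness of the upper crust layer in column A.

19000 m

Take the compensation level at the base of the deeper column (depth z_c below the surface of column A) and equate Σ ρ_i t_i down to z_c; mantle fills any gap and the z_c terms cancel.
Column A: x×2816 + 20000×2860 + (z_c − 20000 − x)×3236
Column B: 621×0 + 4490×1027 + 1030×1984 + 7250×2921 + (z_c − 621 − 12770)×3236
The z_c×3236 term appears on both sides and cancels. Collect the known terms of each column as K = Σ(ρt)_known − 3236 × (depth of known layers): K_A = 57200000 − 3236×20000 = −7520000; K_B = 27832000 − 3236×(621 + 12770) = −15501276.
Balance: K_A − x×(3236 − 2816) = K_B, so x = (K_A − K_B)/(3236 − 2816) = 7981280/420 = 19000 m.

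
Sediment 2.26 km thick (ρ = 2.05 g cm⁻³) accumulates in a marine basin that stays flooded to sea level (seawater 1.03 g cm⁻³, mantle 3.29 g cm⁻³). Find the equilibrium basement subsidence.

Submarine loading: the sediment displaces seawater, and the subsidence is in turn flooded, so s (ρ_m − ρ_w) = t (ρ_sed − ρ_w).
s = 2.26 km × (2.05 − 1.03) / (3.29 − 1.03) = 1.02 km.

1.02 km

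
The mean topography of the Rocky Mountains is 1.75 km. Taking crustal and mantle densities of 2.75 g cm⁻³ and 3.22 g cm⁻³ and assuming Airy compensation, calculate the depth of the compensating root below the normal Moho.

10.2 km

In Airy isostatic equilibrium: the weight of the topography is balanced by the buoyancy of the root, ρ_c h = (ρ_m − ρ_c) r.
r = h · ρ_c / (ρ_m − ρ_c) = 1.75 km × 2.75 / (3.22 − 2.75) = 10.2 km.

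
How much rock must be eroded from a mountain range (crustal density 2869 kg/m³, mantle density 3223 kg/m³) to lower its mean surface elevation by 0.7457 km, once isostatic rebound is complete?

Net drop Δ = e − u = e − e ρ_c/ρ_m = e (ρ_m − ρ_c)/ρ_m.
e = Δ ρ_m/(ρ_m − ρ_c) = 0.7457 km × 3223/354 = 6.79 km.

6.79 km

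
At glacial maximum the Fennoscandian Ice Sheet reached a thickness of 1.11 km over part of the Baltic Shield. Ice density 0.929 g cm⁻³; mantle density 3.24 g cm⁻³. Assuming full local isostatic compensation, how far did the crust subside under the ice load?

0.318 km

Balancing pressure at the compensation depth: the ice load ρ_ice t is balanced by mantle displaced below, ρ_m s.
s = t ρ_ice / ρ_m = 1.11 km × 0.929/3.24 = 0.318 km.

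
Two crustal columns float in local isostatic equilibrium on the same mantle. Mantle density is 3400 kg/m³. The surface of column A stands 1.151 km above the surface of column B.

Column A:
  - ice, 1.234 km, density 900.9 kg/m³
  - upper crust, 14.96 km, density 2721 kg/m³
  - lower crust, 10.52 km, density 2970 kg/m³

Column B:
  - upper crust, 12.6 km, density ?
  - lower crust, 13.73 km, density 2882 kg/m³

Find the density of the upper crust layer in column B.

Take the compensation level at the base of the deeper column (depth z_c below the surface of column A) and equate Σ ρ_i t_i down to z_c; mantle fills any gap and the z_c terms cancel.
Column A: 1.234×900.9 + 14.96×2721 + 10.52×2970 + (z_c − 26.714)×3400
Column B: 1.151×0 + 12.6×ρ + 13.73×2882 + (z_c − 1.151 − 26.33)×3400
The z_c×3400 term appears on both sides and cancels. Collect the known terms of each column as K = Σ(ρt)_known − 3400 × (depth of known layers): K_A = 73062.2706 − 3400×26.714 = −17765.3294; K_B = 39569.86 − 3400×(1.151 + 26.33) = −53865.54.
Balance: K_A = K_B + 12.6×ρ, so ρ = (K_A − K_B)/12.6 = 36100.2/12.6 = 2870 kg/m³.

2870 kg/m³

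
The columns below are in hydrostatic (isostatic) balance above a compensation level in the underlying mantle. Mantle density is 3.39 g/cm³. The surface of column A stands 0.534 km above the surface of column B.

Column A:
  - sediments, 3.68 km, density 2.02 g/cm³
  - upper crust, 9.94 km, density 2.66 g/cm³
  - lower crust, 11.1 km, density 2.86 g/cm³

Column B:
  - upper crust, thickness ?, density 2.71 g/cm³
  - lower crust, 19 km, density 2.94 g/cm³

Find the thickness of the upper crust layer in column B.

Take the compensation level at the base of the deeper column (depth z_c below the surface of column A) and equate Σ ρ_i t_i down to z_c; mantle fills any gap and the z_c terms cancel.
Column A: 3.68×2.02 + 9.94×2.66 + 11.1×2.86 + (z_c − 24.72)×3.39
Column B: 0.534×0 + x×2.71 + 19×2.94 + (z_c − 0.534 − 19 − x)×3.39
The z_c×3.39 term appears on both sides and cancels. Collect the known terms of each column as K = Σ(ρt)_known − 3.39 × (depth of known layers): K_A = 65.62 − 3.39×24.72 = −18.1808; K_B = 55.86 − 3.39×(0.534 + 19) = −10.36026.
Balance: K_A = K_B − x×(3.39 − 2.71), so x = (K_B − K_A)/(3.39 − 2.71) = 7.82054/0.68 = 11.5 km.

11.5 km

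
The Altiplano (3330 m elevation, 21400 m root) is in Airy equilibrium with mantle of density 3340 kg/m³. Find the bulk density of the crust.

2890 kg/m³

ρ_c h = (ρ_m − ρ_c) r → ρ_c (h + r) = ρ_m r → ρ_c = ρ_m r / (h + r).
ρ_c = 3340 × 21400 m / (3330 m + 21400 m) = 2890 kg/m³.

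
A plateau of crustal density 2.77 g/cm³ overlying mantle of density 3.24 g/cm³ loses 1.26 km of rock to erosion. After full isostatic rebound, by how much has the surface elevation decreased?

Rebound u = e ρ_c/ρ_m = 1.26 km × 2.77/3.24 = 1.077 km.
Net surface drop = e − u = 1.26 km − 1.077 km = e (ρ_m − ρ_c)/ρ_m = 0.183 km.

0.183 km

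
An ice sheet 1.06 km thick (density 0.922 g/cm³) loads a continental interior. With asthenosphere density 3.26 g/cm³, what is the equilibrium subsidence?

For local isostatic compensation: the ice load ρ_ice t is balanced by mantle displaced below, ρ_m s.
s = t ρ_ice / ρ_m = 1.06 km × 0.922/3.26 = 0.3 km.

0.3 km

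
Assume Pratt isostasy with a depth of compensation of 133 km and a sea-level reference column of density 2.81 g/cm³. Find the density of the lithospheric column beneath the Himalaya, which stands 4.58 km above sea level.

Pratt balance: ρ_ref D = ρ (D + h).
ρ = ρ_ref D/(D + h) = 2.81 × 133 km/(133 km + 4.58 km) = 2.72 g/cm³.

2.72 g/cm³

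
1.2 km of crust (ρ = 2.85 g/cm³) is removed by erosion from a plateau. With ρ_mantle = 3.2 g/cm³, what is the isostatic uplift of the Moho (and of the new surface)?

Unloading: uplift u = e ρ_c/ρ_m = 1.2 km × 2.85/3.2 = 1.07 km.

1.07 km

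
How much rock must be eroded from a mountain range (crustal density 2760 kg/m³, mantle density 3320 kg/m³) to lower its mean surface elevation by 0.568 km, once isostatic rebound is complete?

3.37 km

Net drop Δ = e − u = e − e ρ_c/ρ_m = e (ρ_m − ρ_c)/ρ_m.
e = Δ ρ_m/(ρ_m − ρ_c) = 0.568 km × 3320/560 = 3.37 km.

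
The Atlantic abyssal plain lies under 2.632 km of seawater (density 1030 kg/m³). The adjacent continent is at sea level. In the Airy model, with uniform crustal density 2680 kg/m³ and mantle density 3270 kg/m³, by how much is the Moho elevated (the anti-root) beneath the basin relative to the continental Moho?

7.36 km

Equating mass per unit area of the two columns: replacing crust with seawater at the top is compensated by replacing crust with mantle at the base: d (ρ_c − ρ_w) = a (ρ_m − ρ_c).
a = d (ρ_c − ρ_w)/(ρ_m − ρ_c) = 2.632 km × 1650/590 = 7.36 km.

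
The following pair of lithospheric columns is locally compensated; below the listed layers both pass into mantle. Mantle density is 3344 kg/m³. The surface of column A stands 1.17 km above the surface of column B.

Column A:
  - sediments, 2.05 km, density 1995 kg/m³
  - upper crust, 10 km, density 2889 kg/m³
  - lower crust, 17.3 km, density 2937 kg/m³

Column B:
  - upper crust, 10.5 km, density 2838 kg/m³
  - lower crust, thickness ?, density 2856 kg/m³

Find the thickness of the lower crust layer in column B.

Take the compensation level at the base of the deeper column (depth z_c below the surface of column A) and equate Σ ρ_i t_i down to z_c; mantle fills any gap and the z_c terms cancel.
Column A: 2.05×1995 + 10×2889 + 17.3×2937 + (z_c − 29.35)×3344
Column B: 1.17×0 + 10.5×2838 + x×2856 + (z_c − 1.17 − 10.5 − x)×3344
The z_c×3344 term appears on both sides and cancels. Collect the known terms of each column as K = Σ(ρt)_known − 3344 × (depth of known layers): K_A = 83789.85 − 3344×29.35 = −14356.55; K_B = 29799 − 3344×(1.17 + 10.5) = −9225.48.
Balance: K_A = K_B − x×(3344 − 2856), so x = (K_B − K_A)/(3344 − 2856) = 5131.07/488 = 10.5 km.

10.5 km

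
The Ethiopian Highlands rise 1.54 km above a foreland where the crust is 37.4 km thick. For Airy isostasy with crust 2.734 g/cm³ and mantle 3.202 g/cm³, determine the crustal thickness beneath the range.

47.9 km

Root depth r = h ρ_c / (ρ_m − ρ_c) = 1.54 km × 2.734 / 0.468 = 8.996 km.
Total thickness = T + h + r = 37.4 km + 1.54 km + 8.996 km = 47.9 km.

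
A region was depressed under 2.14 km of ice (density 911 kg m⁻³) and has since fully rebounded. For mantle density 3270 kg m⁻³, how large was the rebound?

0.596 km

Removing the load lets mantle flow back in; uplift u satisfies ρ_ice t = ρ_m u.
u = t ρ_ice/ρ_m = 2.14 km × 911/3270 = 0.596 km.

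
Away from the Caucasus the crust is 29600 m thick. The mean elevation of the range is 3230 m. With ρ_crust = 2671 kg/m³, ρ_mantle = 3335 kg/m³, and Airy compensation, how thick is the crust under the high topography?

Root depth r = h ρ_c / (ρ_m − ρ_c) = 3230 m × 2671 / 664 = 12990 m.
Total thickness = T + h + r = 29600 m + 3230 m + 12990 m = 45800 m.

45800 m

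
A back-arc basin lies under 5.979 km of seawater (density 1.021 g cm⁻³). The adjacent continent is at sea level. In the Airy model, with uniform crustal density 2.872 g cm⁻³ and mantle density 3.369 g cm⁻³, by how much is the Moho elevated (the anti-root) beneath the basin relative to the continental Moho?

Balancing pressure at the compensation depth: replacing crust with seawater at the top is compensated by replacing crust with mantle at the base: d (ρ_c − ρ_w) = a (ρ_m − ρ_c).
a = d (ρ_c − ρ_w)/(ρ_m − ρ_c) = 5.979 km × 1.851/0.497 = 22.3 km.

22.3 km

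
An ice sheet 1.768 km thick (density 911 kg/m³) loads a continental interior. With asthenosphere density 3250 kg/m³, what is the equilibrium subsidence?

In Airy isostatic equilibrium: the ice load ρ_ice t is balanced by mantle displaced below, ρ_m s.
s = t ρ_ice / ρ_m = 1.768 km × 911/3250 = 0.496 km.

0.496 km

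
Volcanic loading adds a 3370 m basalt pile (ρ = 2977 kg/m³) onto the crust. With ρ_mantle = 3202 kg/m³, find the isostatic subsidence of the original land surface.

Subaerial loading: s = t ρ_load / ρ_m.
s = 3370 m × 2977/3202 = 3130 m.

3130 m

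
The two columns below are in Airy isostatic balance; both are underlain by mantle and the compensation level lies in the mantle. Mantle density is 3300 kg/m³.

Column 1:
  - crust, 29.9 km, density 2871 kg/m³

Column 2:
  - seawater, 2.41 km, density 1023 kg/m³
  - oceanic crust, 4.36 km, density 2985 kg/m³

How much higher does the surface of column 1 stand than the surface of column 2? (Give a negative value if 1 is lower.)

For any compensation level in the mantle, the mantle terms cancel and isostasy reduces to e = (Σt_1 − Σt_2) − (Σ(ρt)_1 − Σ(ρt)_2) / ρ_m.
Σt_1 = 29.9 km; Σt_2 = 6.77 km; Σ(ρt)_1 = 85842.9; Σ(ρt)_2 = 15480.03 (in km·kg/m³).
e = (29.9 − 6.77) − (85842.9 − 15480.03) / 3300 = 1.81 km.

1.81 km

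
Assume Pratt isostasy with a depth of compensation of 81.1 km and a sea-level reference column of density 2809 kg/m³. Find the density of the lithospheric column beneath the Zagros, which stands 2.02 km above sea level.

Pratt balance: ρ_ref D = ρ (D + h).
ρ = ρ_ref D/(D + h) = 2809 × 81.1 km/(81.1 km + 2.02 km) = 2740 kg/m³.

2740 kg/m³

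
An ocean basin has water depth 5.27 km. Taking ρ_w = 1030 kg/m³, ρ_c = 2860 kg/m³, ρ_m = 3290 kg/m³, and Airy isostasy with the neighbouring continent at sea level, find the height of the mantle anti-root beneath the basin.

By Archimedes' principle applied to the lithosphere: replacing crust with seawater at the top is compensated by replacing crust with mantle at the base: d (ρ_c − ρ_w) = a (ρ_m − ρ_c).
a = d (ρ_c − ρ_w)/(ρ_m − ρ_c) = 5.27 km × 1830/430 = 22.4 km.

22.4 km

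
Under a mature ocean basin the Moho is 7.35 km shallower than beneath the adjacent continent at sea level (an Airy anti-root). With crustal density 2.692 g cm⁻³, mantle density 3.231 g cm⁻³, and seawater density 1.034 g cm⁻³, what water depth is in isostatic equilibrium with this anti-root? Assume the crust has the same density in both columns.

2.39 km

Replacing a thickness d of crust by seawater at the top must be balanced by replacing crust with mantle at the base: d (ρ_c − ρ_w) = a (ρ_m − ρ_c).
d = a (ρ_m − ρ_c)/(ρ_c − ρ_w) = 7.35 km × 0.539/1.658 = 2.39 km.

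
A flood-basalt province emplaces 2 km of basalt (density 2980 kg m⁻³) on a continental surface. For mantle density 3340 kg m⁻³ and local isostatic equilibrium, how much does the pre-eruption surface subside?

Subaerial loading: s = t ρ_load / ρ_m.
s = 2 km × 2980/3340 = 1.78 km.

1.78 km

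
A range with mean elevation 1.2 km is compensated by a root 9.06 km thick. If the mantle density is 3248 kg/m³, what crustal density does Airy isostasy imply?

2870 kg/m³

ρ_c h = (ρ_m − ρ_c) r → ρ_c (h + r) = ρ_m r → ρ_c = ρ_m r / (h + r).
ρ_c = 3248 × 9.06 km / (1.2 km + 9.06 km) = 2870 kg/m³.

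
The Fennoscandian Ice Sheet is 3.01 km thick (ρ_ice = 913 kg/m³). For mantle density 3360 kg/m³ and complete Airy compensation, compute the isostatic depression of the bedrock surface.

Isostatic balance requires: the ice load ρ_ice t is balanced by mantle displaced below, ρ_m s.
s = t ρ_ice / ρ_m = 3.01 km × 913/3360 = 0.818 km.

0.818 km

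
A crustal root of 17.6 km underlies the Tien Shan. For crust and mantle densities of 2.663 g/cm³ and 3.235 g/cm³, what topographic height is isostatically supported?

3.78 km

For local isostatic compensation: ρ_c h = (ρ_m − ρ_c) r.
h = r (ρ_m − ρ_c) / ρ_c = 17.6 km × (3.235 − 2.663) / 2.663 = 3.78 km.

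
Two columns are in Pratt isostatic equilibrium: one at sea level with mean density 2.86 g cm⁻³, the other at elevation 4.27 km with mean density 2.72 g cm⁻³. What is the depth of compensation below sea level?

ρ_ref D = ρ (D + h) → D (ρ_ref − ρ) = ρ h.
D = ρ h/(ρ_ref − ρ) = 2.72 × 4.27 km/(2.86 − 2.72) = 83 km.

83 km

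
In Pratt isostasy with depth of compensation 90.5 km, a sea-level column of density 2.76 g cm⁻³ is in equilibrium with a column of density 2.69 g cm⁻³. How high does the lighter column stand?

ρ_ref D = ρ (D + h) → h = D (ρ_ref − ρ)/ρ.
h = 90.5 km × (2.76 − 2.69)/2.69 = 2.36 km.

2.36 km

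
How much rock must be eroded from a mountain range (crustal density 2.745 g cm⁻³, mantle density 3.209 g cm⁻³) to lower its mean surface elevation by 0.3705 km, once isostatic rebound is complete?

Net drop Δ = e − u = e − e ρ_c/ρ_m = e (ρ_m − ρ_c)/ρ_m.
e = Δ ρ_m/(ρ_m − ρ_c) = 0.3705 km × 3.209/0.464 = 2.56 km.

2.56 km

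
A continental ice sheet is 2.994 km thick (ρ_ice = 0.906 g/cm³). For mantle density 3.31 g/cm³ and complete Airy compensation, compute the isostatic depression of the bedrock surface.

Equating mass per unit area of the two columns: the ice load ρ_ice t is balanced by mantle displaced below, ρ_m s.
s = t ρ_ice / ρ_m = 2.994 km × 0.906/3.31 = 0.82 km.

0.82 km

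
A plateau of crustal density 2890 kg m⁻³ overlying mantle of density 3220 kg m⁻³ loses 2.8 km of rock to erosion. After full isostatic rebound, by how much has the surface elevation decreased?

0.287 km

Rebound u = e ρ_c/ρ_m = 2.8 km × 2890/3220 = 2.513 km.
Net surface drop = e − u = 2.8 km − 2.513 km = e (ρ_m − ρ_c)/ρ_m = 0.287 km.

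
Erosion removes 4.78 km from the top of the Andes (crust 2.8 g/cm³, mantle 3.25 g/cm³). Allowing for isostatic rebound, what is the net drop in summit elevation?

0.662 km

Rebound u = e ρ_c/ρ_m = 4.78 km × 2.8/3.25 = 4.118 km.
Net surface drop = e − u = 4.78 km − 4.118 km = e (ρ_m − ρ_c)/ρ_m = 0.662 km.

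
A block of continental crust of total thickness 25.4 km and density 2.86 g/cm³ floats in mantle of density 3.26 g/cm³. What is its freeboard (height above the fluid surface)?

Floating equilibrium: submerged depth d = t ρ_obj/ρ_fluid = 25.4 km × 2.86/3.26 = 22.28 km.
Freeboard = t − d = 25.4 km − 22.28 km = 3.12 km.

3.12 km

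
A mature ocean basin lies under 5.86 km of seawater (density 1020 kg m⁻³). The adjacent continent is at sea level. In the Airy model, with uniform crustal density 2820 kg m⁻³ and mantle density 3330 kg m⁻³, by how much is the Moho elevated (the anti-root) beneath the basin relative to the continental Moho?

By Archimedes' principle applied to the lithosphere: replacing crust with seawater at the top is compensated by replacing crust with mantle at the base: d (ρ_c − ρ_w) = a (ρ_m − ρ_c).
a = d (ρ_c − ρ_w)/(ρ_m − ρ_c) = 5.86 km × 1800/510 = 20.7 km.

20.7 km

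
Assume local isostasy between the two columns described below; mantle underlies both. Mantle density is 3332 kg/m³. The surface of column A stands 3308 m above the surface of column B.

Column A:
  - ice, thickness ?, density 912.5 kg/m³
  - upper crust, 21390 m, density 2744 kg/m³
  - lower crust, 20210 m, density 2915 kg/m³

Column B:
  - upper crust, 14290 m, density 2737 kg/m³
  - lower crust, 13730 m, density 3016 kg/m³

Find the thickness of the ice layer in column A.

1180 m

Take the compensation level at the base of the deeper column (depth z_c below the surface of column A) and equate Σ ρ_i t_i down to z_c; mantle fills any gap and the z_c terms cancel.
Column A: x×912.5 + 21390×2744 + 20210×2915 + (z_c − 41600 − x)×3332
Column B: 3308×0 + 14290×2737 + 13730×3016 + (z_c − 3308 − 28020)×3332
The z_c×3332 term appears on both sides and cancels. Collect the known terms of each column as K = Σ(ρt)_known − 3332 × (depth of known layers): K_A = 117606310 − 3332×41600 = −21004890; K_B = 80521410 − 3332×(3308 + 28020) = −23863486.
Balance: K_A − x×(3332 − 912.5) = K_B, so x = (K_A − K_B)/(3332 − 912.5) = 2858600/2419.5 = 1180 m.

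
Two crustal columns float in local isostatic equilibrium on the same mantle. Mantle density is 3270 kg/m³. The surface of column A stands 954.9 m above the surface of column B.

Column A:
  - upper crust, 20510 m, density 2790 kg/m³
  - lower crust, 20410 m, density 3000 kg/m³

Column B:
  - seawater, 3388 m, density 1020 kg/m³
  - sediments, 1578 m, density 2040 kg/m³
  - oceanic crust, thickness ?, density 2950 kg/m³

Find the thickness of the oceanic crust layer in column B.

Take the compensation level at the base of the deeper column (depth z_c below the surface of column A) and equate Σ ρ_i t_i down to z_c; mantle fills any gap and the z_c terms cancel.
Column A: 20510×2790 + 20410×3000 + (z_c − 40920)×3270
Column B: 954.9×0 + 3388×1020 + 1578×2040 + x×2950 + (z_c − 954.9 − 4966 − x)×3270
The z_c×3270 term appears on both sides and cancels. Collect the known terms of each column as K = Σ(ρt)_known − 3270 × (depth of known layers): K_A = 118452900 − 3270×40920 = −15355500; K_B = 6674880 − 3270×(954.9 + 4966) = −12686463.
Balance: K_A = K_B − x×(3270 − 2950), so x = (K_B − K_A)/(3270 − 2950) = 2669040/320 = 8340 m.

8340 m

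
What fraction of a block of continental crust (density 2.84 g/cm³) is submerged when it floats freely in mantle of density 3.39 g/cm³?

Submerged fraction = ρ_obj/ρ_fluid = 2.84/3.39 = 83.8%.

83.8%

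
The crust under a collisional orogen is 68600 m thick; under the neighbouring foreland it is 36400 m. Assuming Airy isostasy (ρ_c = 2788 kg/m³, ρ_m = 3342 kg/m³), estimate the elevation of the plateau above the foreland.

Excess crust Δ = 68600 m − 36400 m = 32200 m, split between elevation h and root r with h + r = Δ.
Airy balance ρ_c h = (ρ_m − ρ_c) r gives r = h ρ_c/(ρ_m − ρ_c), so h (1 + ρ_c/(ρ_m − ρ_c)) = Δ, i.e. h = Δ (ρ_m − ρ_c)/ρ_m.
h = 32200 m × 554/3342 = 5340 m.

5340 m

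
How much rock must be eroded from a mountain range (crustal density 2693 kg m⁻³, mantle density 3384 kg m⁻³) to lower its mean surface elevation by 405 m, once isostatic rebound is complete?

1980 m

Net drop Δ = e − u = e − e ρ_c/ρ_m = e (ρ_m − ρ_c)/ρ_m.
e = Δ ρ_m/(ρ_m − ρ_c) = 405 m × 3384/691 = 1980 m.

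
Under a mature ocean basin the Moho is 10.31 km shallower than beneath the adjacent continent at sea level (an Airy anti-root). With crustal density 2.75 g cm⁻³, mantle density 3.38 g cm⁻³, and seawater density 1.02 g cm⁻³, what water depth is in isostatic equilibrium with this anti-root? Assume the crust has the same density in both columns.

Replacing a thickness d of crust by seawater at the top must be balanced by replacing crust with mantle at the base: d (ρ_c − ρ_w) = a (ρ_m − ρ_c).
d = a (ρ_m − ρ_c)/(ρ_c − ρ_w) = 10.31 km × 0.63/1.73 = 3.75 km.

3.75 km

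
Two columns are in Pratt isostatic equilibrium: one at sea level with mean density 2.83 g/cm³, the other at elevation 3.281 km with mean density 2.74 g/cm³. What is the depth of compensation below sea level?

99.9 km

ρ_ref D = ρ (D + h) → D (ρ_ref − ρ) = ρ h.
D = ρ h/(ρ_ref − ρ) = 2.74 × 3.281 km/(2.83 − 2.74) = 99.9 km.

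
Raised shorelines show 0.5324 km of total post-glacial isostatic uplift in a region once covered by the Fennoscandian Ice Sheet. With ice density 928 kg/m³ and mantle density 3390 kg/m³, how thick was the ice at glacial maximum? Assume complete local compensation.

u = t ρ_ice/ρ_m → t = u ρ_m/ρ_ice = 0.5324 km × 3390/928 = 1.94 km.

1.94 km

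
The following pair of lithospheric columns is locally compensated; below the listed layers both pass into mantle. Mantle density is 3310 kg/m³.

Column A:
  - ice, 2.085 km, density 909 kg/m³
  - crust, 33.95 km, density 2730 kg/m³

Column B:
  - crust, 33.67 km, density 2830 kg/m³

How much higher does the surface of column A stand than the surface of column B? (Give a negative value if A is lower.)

For any compensation level in the mantle, the mantle terms cancel and isostasy reduces to e = (Σt_A − Σt_B) − (Σ(ρt)_A − Σ(ρt)_B) / ρ_m.
Σt_A = 36.035 km; Σt_B = 33.67 km; Σ(ρt)_A = 94578.765; Σ(ρt)_B = 95286.1 (in km·kg/m³).
e = (36.035 − 33.67) − (94578.765 − 95286.1) / 3310 = 2.58 km.

2.58 km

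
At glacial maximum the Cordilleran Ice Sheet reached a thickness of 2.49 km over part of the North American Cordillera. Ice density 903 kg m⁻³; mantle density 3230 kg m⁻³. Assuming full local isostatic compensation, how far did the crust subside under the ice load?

0.696 km

Equating mass per unit area of the two columns: the ice load ρ_ice t is balanced by mantle displaced below, ρ_m s.
s = t ρ_ice / ρ_m = 2.49 km × 903/3230 = 0.696 km.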